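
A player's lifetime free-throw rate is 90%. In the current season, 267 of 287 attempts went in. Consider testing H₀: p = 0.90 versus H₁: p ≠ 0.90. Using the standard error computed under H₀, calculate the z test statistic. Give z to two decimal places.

z = 1.71

p̂ = 267/287 = 0.9303.
Under H₀, SE = √(0.9·0.1/287) = √(0.000313589) = 0.0177.
z = (0.9303 − 0.9)/0.0177 = 0.0303/0.0177 = 1.71.
p-value = 2·P(Z > 1.712) ≈ 0.0869.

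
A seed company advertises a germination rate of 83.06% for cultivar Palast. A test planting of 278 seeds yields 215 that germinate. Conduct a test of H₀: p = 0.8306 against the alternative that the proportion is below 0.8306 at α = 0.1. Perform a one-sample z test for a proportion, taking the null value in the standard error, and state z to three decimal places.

z = -2.543

p̂ = 215/278 ≈ 0.77338.
Under H₀, SE = √(0.8306·0.1694/278) = √(0.000506128) = 0.02250.
z = (0.77338 − 0.8306)/0.02250 = -0.05722/0.02250 = -2.543.
p-value = P(Z < -2.543) ≈ 0.0055. With α = 0.1, reject H₀.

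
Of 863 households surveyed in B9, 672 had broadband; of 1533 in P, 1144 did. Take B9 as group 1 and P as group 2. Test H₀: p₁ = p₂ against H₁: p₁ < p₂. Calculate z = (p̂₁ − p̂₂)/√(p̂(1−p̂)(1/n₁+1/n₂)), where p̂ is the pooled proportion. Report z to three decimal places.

z = 1.779

p̂₁ = 672/863 = 0.77868, p̂₂ = 1144/1533 = 0.74625.
Pooled p̂ = (672+1144)/(863+1533) = 1816/2396 = 0.75793.
SE = √(p̂(1−p̂)(1/n₁+1/n₂)) = √(0.75793·0.24207·0.00181106) = √(0.00033228) = 0.01823.
z = (0.77868 − 0.74625)/0.01823 = 0.03243/0.01823 = 1.779.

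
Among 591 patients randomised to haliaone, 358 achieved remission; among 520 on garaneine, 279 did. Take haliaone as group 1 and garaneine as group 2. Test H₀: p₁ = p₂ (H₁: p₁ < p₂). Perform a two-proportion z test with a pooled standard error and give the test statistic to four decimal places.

p̂₁ = 358/591 = 0.605753, p̂₂ = 279/520 = 0.536538.
Pooled p̂ = (358+279)/(591+520) = 637/1111 = 0.573357.
SE = √(0.244619 × 0.00361512) = 0.029738.
z = (0.605753 − 0.536538)/0.029738 = 0.069215/0.029738 = 2.3275.

z = 2.3275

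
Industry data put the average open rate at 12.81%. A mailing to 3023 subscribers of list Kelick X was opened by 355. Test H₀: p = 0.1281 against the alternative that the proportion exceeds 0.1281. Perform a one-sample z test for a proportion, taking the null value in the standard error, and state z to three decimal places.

z = -1.755

p̂ = 355/3023 ≈ 0.11743.
SE = √(p₀(1−p₀)/n) = √(0.11169/3023) = 0.00608.
z = (0.11743 − 0.1281)/0.00608 = -0.01067/0.00608 = -1.755.
p-value = P(Z > -1.755) ≈ 0.9604.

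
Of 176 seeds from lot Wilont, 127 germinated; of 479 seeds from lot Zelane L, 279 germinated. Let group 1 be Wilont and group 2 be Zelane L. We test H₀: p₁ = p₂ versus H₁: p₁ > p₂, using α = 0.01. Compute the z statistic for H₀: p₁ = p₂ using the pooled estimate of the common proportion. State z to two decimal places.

p̂₁ = 127/176 = 0.7216, p̂₂ = 279/479 = 0.5825.
Pooled p̂ = (127+279)/(176+479) = 406/655 = 0.6198.
SE = √(0.235637 × 0.0077695) = 0.0428.
z = (0.7216 − 0.5825)/0.0428 = 0.1391/0.0428 = 3.25.
p-value = P(Z > 3.252) ≈ 0.0006; since p < α = 0.01, reject H₀.

z = 3.25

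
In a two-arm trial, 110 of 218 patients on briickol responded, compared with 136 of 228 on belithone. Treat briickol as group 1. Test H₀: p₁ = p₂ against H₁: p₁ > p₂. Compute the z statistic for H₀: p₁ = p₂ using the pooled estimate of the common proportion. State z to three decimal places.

p̂₁ = 110/218 ≈ 0.50459, p̂₂ = 136/228 ≈ 0.59649.
Pooled p̂ = (110+136)/(218+228) = 246/446 = 0.55157.
SE = √(0.247341 × 0.00897312) = 0.04711.
z = (0.50459 − 0.59649)/0.04711 = -0.09190/0.04711 = -1.951.
p-value = P(Z > -1.951) ≈ 0.9745.

z = -1.951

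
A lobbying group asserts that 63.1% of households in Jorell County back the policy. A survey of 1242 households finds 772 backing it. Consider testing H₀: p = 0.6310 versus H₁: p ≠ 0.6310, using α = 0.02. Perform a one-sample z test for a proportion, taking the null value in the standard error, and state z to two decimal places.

z = -0.69

p̂ = 772/1242 = 0.6216.
Under H₀, SE = √(0.631·0.369/1242) = √(0.000187471) = 0.0137.
z = (0.6216 − 0.631)/0.0137 = -0.0094/0.0137 = -0.69.
Two-sided p-value ≈ 2·Φ(−0.688) = 0.4914; since p > α = 0.02, fail to reject H₀.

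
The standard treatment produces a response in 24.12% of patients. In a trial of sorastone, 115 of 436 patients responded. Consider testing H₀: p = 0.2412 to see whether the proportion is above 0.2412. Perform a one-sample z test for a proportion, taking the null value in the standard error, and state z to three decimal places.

z = 1.101

p̂ = 115/436 ≈ 0.26376.
SE = √(p₀(1−p₀)/n) = √(0.18302/436) = 0.02049.
z = (0.26376 − 0.2412)/0.02049 = 0.02256/0.02049 = 1.101.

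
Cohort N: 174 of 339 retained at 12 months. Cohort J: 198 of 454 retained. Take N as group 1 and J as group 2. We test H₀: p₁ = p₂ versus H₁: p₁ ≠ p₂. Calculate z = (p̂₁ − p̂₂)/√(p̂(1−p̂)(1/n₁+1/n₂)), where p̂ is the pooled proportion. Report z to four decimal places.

p̂₁ = 174/339 = 0.513274, p̂₂ = 198/454 = 0.436123.
Pooled p̂ = (174+198)/(339+454) = 372/793 = 0.469105.
SE = √(0.249045 × 0.0051525) = 0.035822.
z = (0.513274 − 0.436123)/0.035822 = 0.077151/0.035822 = 2.1537.

z = 2.1537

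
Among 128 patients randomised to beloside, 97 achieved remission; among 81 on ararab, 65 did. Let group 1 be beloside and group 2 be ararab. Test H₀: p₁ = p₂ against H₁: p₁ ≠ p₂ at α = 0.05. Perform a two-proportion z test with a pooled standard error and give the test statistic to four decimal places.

z = -0.7534

p̂₁ = 97/128 ≈ 0.757812, p̂₂ = 65/81 ≈ 0.802469.
Pooled p̂ = (97+65)/(128+81) = 162/209 = 0.775120.
SE = √(0.174309 × 0.0201582) = 0.059277.
z = (0.757812 − 0.802469)/0.059277 = -0.044657/0.059277 = -0.7534.
p-value = 2·P(Z > 0.753) ≈ 0.4512, so at α = 0.05 we fail to reject H₀.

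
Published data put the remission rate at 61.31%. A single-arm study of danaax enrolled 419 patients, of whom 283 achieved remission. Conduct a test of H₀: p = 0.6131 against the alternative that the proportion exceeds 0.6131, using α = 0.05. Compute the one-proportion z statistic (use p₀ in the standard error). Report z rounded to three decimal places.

z = 2.619

p̂ = 283/419 = 0.675418.
Standard error under H₀: √(0.6131×0.3869/419) = 0.023793.
z = (0.675418 − 0.6131)/0.023793 = 0.062318/0.023793 = 2.619.
p-value = P(Z > 2.619) ≈ 0.0044; since p < α = 0.05, reject H₀.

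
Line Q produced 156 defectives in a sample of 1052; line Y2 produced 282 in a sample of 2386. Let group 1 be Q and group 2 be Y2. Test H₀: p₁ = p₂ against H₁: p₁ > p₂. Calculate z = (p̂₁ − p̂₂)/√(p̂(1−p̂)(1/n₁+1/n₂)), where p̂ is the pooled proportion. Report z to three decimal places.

z = 2.439

p̂₁ = 156/1052 = 0.14829, p̂₂ = 282/2386 = 0.11819.
Pooled p̂ = (156+282)/(1052+2386) = 438/3438 = 0.12740.
SE = √(0.111169 × 0.00136968) = 0.01234.
z = (0.14829 − 0.11819)/0.01234 = 0.03010/0.01234 = 2.439.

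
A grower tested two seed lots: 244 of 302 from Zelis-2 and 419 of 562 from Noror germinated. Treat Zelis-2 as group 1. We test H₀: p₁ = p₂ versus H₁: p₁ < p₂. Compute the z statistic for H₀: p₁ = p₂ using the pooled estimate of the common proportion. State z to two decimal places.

p̂₁ = 244/302 = 0.8079, p̂₂ = 419/562 = 0.7456.
Pooled p̂ = (244+419)/(302+562) = 663/864 = 0.7674.
SE = √(0.178518 × 0.00509062) = 0.0301.
z = (0.8079 − 0.7456)/0.0301 = 0.0623/0.0301 = 2.07.

z = 2.07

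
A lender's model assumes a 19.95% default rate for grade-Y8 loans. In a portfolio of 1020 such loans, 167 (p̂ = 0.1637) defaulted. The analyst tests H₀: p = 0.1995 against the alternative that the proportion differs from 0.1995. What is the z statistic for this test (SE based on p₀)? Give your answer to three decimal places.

p̂ = 167/1020 = 0.16373.
Standard error under H₀: √(0.1995×0.8005/1020) = 0.01251.
z = (0.16373 − 0.1995)/0.01251 = -0.03577/0.01251 = -2.859.

z = -2.859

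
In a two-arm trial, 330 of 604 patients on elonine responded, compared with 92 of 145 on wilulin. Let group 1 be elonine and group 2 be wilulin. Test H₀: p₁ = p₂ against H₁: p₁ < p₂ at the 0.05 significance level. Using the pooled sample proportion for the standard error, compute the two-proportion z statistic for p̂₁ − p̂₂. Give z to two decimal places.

p̂₁ = 330/604 ≈ 0.5464, p̂₂ = 92/145 ≈ 0.6345.
Pooled p̂ = (330+92)/(604+145) = 422/749 = 0.5634.
SE = √(0.245978 × 0.00855218) = 0.0459.
z = (0.5464 − 0.6345)/0.0459 = -0.0881/0.0459 = -1.92.
p-value = P(Z < -1.921) ≈ 0.0273; since p < α = 0.05, reject H₀.

z = -1.92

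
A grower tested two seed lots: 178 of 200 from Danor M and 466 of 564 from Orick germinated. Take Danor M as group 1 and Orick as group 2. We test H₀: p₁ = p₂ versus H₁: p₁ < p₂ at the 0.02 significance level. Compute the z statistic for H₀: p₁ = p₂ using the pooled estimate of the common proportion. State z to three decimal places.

z = 2.129

p̂₁ = 178/200 ≈ 0.89000, p̂₂ = 466/564 ≈ 0.82624.
Pooled p̂ = (178+466)/(200+564) = 644/764 = 0.84293.
SE = √(p̂(1−p̂)(1/n₁+1/n₂)) = √(0.84293·0.15707·0.00677305) = √(0.000896736) = 0.02995.
z = (0.89000 − 0.82624)/0.02995 = 0.06376/0.02995 = 2.129.
p-value = P(Z < 2.129) ≈ 0.9834. With α = 0.02, fail to reject H₀.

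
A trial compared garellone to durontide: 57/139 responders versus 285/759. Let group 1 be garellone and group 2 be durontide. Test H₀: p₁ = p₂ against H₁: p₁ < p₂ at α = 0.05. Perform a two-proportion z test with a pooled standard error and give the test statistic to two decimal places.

p̂₁ = 57/139 = 0.4101, p̂₂ = 285/759 = 0.3755.
Pooled p̂ = (57+285)/(139+759) = 342/898 = 0.3808.
SE = √(p̂(1−p̂)(1/n₁+1/n₂)) = √(0.3808·0.6192·0.00851177) = √(0.0020071) = 0.0448.
z = (0.4101 − 0.3755)/0.0448 = 0.0346/0.0448 = 0.77.
p-value = P(Z < 0.772) ≈ 0.7799; since p > α = 0.05, fail to reject H₀.

z = 0.77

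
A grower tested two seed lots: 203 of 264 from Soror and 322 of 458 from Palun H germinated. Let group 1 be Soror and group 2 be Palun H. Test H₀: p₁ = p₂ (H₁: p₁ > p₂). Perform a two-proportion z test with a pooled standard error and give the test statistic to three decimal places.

p̂₁ = 203/264 = 0.76894, p̂₂ = 322/458 = 0.70306.
Pooled p̂ = (203+322)/(264+458) = 525/722 = 0.72715.
SE = √(p̂(1−p̂)(1/n₁+1/n₂)) = √(0.72715·0.27285·0.00597128) = √(0.00118473) = 0.03442.
z = (0.76894 − 0.70306)/0.03442 = 0.06588/0.03442 = 1.914.

z = 1.914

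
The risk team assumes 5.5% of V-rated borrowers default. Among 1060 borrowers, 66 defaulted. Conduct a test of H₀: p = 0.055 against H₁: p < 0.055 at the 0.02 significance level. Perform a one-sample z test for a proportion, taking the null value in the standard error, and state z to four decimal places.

p̂ = 66/1060 = 0.062264.
SE = √(p₀(1−p₀)/n) = √(0.051975/1060) = 0.007002.
z = (0.062264 − 0.055)/0.007002 = 0.007264/0.007002 = 1.0374.
p-value = P(Z < 1.037) ≈ 0.8502; since p > α = 0.02, fail to reject H₀.

z = 1.0374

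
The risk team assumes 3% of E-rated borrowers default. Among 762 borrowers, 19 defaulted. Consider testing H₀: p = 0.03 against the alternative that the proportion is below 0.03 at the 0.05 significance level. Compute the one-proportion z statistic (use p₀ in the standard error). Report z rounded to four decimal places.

p̂ = 19/762 ≈ 0.024934.
Standard error under H₀: √(0.03×0.97/762) = 0.006180.
z = (0.024934 − 0.03)/0.006180 = -0.005066/0.006180 = -0.8197.
p-value = P(Z < -0.820) ≈ 0.2062, so at α = 0.05 we fail to reject H₀.

z = -0.8197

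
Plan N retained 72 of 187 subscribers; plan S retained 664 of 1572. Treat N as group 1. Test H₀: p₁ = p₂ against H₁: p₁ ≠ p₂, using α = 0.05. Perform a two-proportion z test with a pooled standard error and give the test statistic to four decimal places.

z = -0.9792

p̂₁ = 72/187 = 0.385027, p̂₂ = 664/1572 = 0.422392.
Pooled p̂ = (72+664)/(187+1572) = 736/1759 = 0.418420.
SE = √(0.243345 × 0.00598373) = 0.038159.
z = (0.385027 − 0.422392)/0.038159 = -0.037365/0.038159 = -0.9792.
Two-sided p-value ≈ 2·Φ(−0.979) = 0.3275, so at α = 0.05 we fail to reject H₀.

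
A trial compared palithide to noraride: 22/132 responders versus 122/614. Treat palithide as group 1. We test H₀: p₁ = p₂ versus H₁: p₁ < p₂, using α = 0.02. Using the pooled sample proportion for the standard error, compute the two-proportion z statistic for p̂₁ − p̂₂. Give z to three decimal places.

p̂₁ = 22/132 = 0.16667, p̂₂ = 122/614 = 0.19870.
Pooled p̂ = (22+122)/(132+614) = 144/746 = 0.19303.
SE = √(p̂(1−p̂)(1/n₁+1/n₂)) = √(0.19303·0.80697·0.00920442) = √(0.00143376) = 0.03787.
z = (0.16667 − 0.19870)/0.03787 = -0.03203/0.03787 = -0.846.
p-value = P(Z < -0.846) ≈ 0.1988. With α = 0.02, fail to reject H₀.

z = -0.846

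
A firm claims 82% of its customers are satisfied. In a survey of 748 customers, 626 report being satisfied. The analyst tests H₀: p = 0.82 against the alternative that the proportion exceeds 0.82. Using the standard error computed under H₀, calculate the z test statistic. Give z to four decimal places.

p̂ = 626/748 ≈ 0.836898.
Standard error under H₀: √(0.82×0.18/748) = 0.014047.
z = (0.836898 − 0.82)/0.014047 = 0.016898/0.014047 = 1.2030.

z = 1.2030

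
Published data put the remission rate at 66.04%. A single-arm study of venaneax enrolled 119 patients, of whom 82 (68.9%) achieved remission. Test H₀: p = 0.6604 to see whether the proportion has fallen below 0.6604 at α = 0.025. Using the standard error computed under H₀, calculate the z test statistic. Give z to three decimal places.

p̂ = 82/119 = 0.68908.
SE = √(p₀(1−p₀)/n) = √(0.22427/119) = 0.04341.
z = (0.68908 − 0.6604)/0.04341 = 0.02868/0.04341 = 0.661.
p-value = P(Z < 0.661) ≈ 0.7455; since p > α = 0.025, fail to reject H₀.

z = 0.661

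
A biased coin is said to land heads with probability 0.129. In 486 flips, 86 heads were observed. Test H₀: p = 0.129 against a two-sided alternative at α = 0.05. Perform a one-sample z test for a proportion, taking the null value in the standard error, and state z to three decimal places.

z = 3.154

p̂ = 86/486 = 0.176955.
SE = √(p₀(1−p₀)/n) = √(0.11236/486) = 0.015205.
z = (0.176955 − 0.129)/0.015205 = 0.047955/0.015205 = 3.154.
p-value = 2·P(Z > 3.154) ≈ 0.0016. With α = 0.05, reject H₀.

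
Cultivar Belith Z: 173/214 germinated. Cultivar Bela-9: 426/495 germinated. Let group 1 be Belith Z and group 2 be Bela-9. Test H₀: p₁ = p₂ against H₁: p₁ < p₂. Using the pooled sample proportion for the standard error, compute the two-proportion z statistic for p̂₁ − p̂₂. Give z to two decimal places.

p̂₁ = 173/214 = 0.8084, p̂₂ = 426/495 = 0.8606.
Pooled p̂ = (173+426)/(214+495) = 599/709 = 0.8449.
SE = √(p̂(1−p̂)(1/n₁+1/n₂)) = √(0.8449·0.1551·0.0066931) = √(0.000877312) = 0.0296.
z = (0.8084 − 0.8606)/0.0296 = -0.0522/0.0296 = -1.76.
p-value = P(Z < -1.762) ≈ 0.0390.

z = -1.76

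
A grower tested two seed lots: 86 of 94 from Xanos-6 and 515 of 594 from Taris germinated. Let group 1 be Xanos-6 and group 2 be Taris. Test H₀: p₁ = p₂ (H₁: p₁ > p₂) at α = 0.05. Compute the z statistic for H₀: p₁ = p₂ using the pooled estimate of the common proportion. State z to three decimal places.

p̂₁ = 86/94 ≈ 0.91489, p̂₂ = 515/594 ≈ 0.86700.
Pooled p̂ = (86+515)/(94+594) = 601/688 = 0.87355.
SE = √(0.110463 × 0.0123218) = 0.03689.
z = (0.91489 − 0.86700)/0.03689 = 0.04789/0.03689 = 1.298.
p-value = P(Z > 1.298) ≈ 0.0971, so at α = 0.05 we fail to reject H₀.

z = 1.298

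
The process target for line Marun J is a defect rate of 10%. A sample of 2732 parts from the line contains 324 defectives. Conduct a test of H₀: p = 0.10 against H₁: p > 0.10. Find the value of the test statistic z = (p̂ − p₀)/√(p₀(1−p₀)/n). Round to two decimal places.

p̂ = 324/2732 = 0.11859.
SE = √(p₀(1−p₀)/n) = √(0.09/2732) = 0.00574.
z = (0.11859 − 0.1)/0.00574 = 0.01859/0.00574 = 3.24.
p-value = P(Z > 3.240) ≈ 0.0006.

z = 3.24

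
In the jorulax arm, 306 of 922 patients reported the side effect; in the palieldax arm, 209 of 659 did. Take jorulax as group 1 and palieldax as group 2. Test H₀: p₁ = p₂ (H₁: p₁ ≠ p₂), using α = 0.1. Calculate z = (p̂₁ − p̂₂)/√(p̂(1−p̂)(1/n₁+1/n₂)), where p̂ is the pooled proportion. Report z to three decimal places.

z = 0.617

p̂₁ = 306/922 ≈ 0.331887, p̂₂ = 209/659 ≈ 0.317147.
Pooled p̂ = (306+209)/(922+659) = 515/1581 = 0.325743.
SE = √(0.219635 × 0.00260205) = 0.023906.
z = (0.331887 − 0.317147)/0.023906 = 0.014740/0.023906 = 0.617.
Two-sided p-value ≈ 2·Φ(−0.617) = 0.5375. With α = 0.1, fail to reject H₀.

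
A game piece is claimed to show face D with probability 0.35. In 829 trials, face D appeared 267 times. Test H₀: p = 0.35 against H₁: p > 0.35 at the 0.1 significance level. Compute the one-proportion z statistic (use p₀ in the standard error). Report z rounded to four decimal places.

z = -1.6857

p̂ = 267/829 = 0.322075.
Under H₀, SE = √(0.35·0.65/829) = √(0.000274427) = 0.016566.
z = (0.322075 − 0.35)/0.016566 = -0.027925/0.016566 = -1.6857.
p-value = P(Z > -1.686) ≈ 0.9541. With α = 0.1, fail to reject H₀.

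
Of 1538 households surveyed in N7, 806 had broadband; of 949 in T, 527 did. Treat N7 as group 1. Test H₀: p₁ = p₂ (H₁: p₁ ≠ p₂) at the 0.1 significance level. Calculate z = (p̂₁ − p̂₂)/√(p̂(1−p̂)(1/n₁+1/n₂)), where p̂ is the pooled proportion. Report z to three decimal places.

z = -1.519

p̂₁ = 806/1538 ≈ 0.524057, p̂₂ = 527/949 ≈ 0.555321.
Pooled p̂ = (806+527)/(1538+949) = 1333/2487 = 0.535987.
SE = √(p̂(1−p̂)(1/n₁+1/n₂)) = √(0.535987·0.464013·0.00170394) = √(0.000423777) = 0.020586.
z = (0.524057 − 0.555321)/0.020586 = -0.031264/0.020586 = -1.519.
Two-sided p-value ≈ 2·Φ(−1.519) = 0.1288; since p > α = 0.1, fail to reject H₀.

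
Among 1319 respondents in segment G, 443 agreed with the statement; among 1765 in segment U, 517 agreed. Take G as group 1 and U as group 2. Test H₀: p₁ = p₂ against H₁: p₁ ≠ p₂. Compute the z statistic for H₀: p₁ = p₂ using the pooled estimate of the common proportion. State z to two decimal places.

p̂₁ = 443/1319 = 0.33586, p̂₂ = 517/1765 = 0.29292.
Pooled p̂ = (443+517)/(1319+1765) = 960/3084 = 0.31128.
SE = √(p̂(1−p̂)(1/n₁+1/n₂)) = √(0.31128·0.68872·0.00132472) = √(0.000284002) = 0.01685.
z = (0.33586 − 0.29292)/0.01685 = 0.04294/0.01685 = 2.55.
p-value = 2·P(Z > 2.548) ≈ 0.0108.

z = 2.55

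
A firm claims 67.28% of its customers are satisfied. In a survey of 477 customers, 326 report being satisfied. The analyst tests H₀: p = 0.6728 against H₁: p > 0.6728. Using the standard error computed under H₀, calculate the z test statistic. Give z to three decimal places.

z = 0.495

p̂ = 326/477 = 0.68344.
Under H₀, SE = √(0.6728·0.3272/477) = √(0.00046151) = 0.02148.
z = (0.68344 − 0.6728)/0.02148 = 0.01064/0.02148 = 0.495.
p-value = P(Z > 0.495) ≈ 0.3102.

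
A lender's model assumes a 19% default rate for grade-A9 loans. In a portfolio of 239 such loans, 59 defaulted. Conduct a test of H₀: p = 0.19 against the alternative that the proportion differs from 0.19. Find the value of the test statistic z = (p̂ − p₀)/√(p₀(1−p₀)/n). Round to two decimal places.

p̂ = 59/239 = 0.2469.
SE = √(p₀(1−p₀)/n) = √(0.1539/239) = 0.0254.
z = (0.2469 − 0.19)/0.0254 = 0.0569/0.0254 = 2.24.
p-value = 2·P(Z > 2.241) ≈ 0.0250.

z = 2.24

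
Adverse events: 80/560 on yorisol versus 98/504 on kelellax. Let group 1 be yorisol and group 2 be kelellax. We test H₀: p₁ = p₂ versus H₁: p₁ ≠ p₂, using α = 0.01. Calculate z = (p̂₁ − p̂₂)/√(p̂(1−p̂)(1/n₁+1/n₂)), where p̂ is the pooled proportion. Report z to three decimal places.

p̂₁ = 80/560 = 0.142857, p̂₂ = 98/504 = 0.194444.
Pooled p̂ = (80+98)/(560+504) = 178/1064 = 0.167293.
SE = √(p̂(1−p̂)(1/n₁+1/n₂)) = √(0.167293·0.832707·0.00376984) = √(0.000525162) = 0.022916.
z = (0.142857 − 0.194444)/0.022916 = -0.051587/0.022916 = -2.251.
p-value = 2·P(Z > 2.251) ≈ 0.0244. With α = 0.01, fail to reject H₀.

z = -2.251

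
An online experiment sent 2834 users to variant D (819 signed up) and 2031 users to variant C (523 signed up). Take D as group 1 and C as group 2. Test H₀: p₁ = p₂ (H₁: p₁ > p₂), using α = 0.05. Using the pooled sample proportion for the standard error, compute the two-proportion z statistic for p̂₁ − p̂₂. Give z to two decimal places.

p̂₁ = 819/2834 = 0.2890, p̂₂ = 523/2031 = 0.2575.
Pooled p̂ = (819+523)/(2834+2031) = 1342/4865 = 0.2758.
SE = √(p̂(1−p̂)(1/n₁+1/n₂)) = √(0.2758·0.7242·0.000845226) = √(0.000168839) = 0.0130.
z = (0.2890 − 0.2575)/0.0130 = 0.0315/0.0130 = 2.42.
p-value = P(Z > 2.423) ≈ 0.0077; since p < α = 0.05, reject H₀.

z = 2.42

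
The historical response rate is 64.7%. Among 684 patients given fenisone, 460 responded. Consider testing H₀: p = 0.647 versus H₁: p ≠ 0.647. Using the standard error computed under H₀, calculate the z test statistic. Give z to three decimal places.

p̂ = 460/684 ≈ 0.67251.
Under H₀, SE = √(0.647·0.353/684) = √(0.000333905) = 0.01827.
z = (0.67251 − 0.647)/0.01827 = 0.02551/0.01827 = 1.396.
p-value = 2·P(Z > 1.396) ≈ 0.1626.

z = 1.396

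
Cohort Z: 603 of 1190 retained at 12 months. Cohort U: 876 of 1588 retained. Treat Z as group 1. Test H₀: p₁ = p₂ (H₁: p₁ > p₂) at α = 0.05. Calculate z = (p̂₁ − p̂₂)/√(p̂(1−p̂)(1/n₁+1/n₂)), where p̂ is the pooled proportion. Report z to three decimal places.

z = -2.348

p̂₁ = 603/1190 ≈ 0.50672, p̂₂ = 876/1588 ≈ 0.55164.
Pooled p̂ = (603+876)/(1190+1588) = 1479/2778 = 0.53240.
SE = √(0.24895 × 0.00147006) = 0.01913.
z = (0.50672 − 0.55164)/0.01913 = -0.04492/0.01913 = -2.348.
p-value = P(Z > -2.348) ≈ 0.9906, so at α = 0.05 we fail to reject H₀.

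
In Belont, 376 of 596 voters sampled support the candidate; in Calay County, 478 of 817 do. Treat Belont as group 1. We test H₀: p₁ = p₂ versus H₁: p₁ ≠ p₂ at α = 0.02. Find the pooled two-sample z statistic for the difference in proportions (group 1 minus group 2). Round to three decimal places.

p̂₁ = 376/596 = 0.63087, p̂₂ = 478/817 = 0.58507.
Pooled p̂ = (376+478)/(596+817) = 854/1413 = 0.60439.
SE = √(p̂(1−p̂)(1/n₁+1/n₂)) = √(0.60439·0.39561·0.00290184) = √(0.00069384) = 0.02634.
z = (0.63087 − 0.58507)/0.02634 = 0.04580/0.02634 = 1.739.
p-value = 2·P(Z > 1.739) ≈ 0.0820, so at α = 0.02 we fail to reject H₀.

z = 1.739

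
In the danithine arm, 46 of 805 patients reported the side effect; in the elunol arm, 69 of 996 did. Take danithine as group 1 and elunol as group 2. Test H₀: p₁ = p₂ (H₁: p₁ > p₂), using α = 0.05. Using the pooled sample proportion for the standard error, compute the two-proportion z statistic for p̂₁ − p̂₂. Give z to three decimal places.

p̂₁ = 46/805 = 0.05714, p̂₂ = 69/996 = 0.06928.
Pooled p̂ = (46+69)/(805+996) = 115/1801 = 0.06385.
SE = √(0.0597762 × 0.00224625) = 0.01159.
z = (0.05714 − 0.06928)/0.01159 = -0.01214/0.01159 = -1.047.
p-value = P(Z > -1.047) ≈ 0.8525; since p > α = 0.05, fail to reject H₀.

z = -1.047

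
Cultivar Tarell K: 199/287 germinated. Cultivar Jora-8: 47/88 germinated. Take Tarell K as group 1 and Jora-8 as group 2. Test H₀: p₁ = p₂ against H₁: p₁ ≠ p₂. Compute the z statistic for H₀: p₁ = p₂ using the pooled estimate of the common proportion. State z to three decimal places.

z = 2.752

p̂₁ = 199/287 = 0.69338, p̂₂ = 47/88 = 0.53409.
Pooled p̂ = (199+47)/(287+88) = 246/375 = 0.65600.
SE = √(p̂(1−p̂)(1/n₁+1/n₂)) = √(0.65600·0.34400·0.014848) = √(0.00335065) = 0.05788.
z = (0.69338 − 0.53409)/0.05788 = 0.15929/0.05788 = 2.752.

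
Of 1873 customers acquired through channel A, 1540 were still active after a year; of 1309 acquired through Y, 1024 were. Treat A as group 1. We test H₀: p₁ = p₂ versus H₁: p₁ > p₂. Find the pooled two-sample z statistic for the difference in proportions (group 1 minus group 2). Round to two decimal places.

z = 2.80

p̂₁ = 1540/1873 = 0.82221, p̂₂ = 1024/1309 = 0.78228.
Pooled p̂ = (1540+1024)/(1873+1309) = 2564/3182 = 0.80578.
SE = √(0.156497 × 0.00129784) = 0.01425.
z = (0.82221 − 0.78228)/0.01425 = 0.03993/0.01425 = 2.80.
p-value = P(Z > 2.802) ≈ 0.0025.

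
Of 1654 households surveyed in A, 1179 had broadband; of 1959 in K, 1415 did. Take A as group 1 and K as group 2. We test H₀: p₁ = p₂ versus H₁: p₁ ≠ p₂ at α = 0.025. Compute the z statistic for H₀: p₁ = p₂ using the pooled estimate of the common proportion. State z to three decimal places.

p̂₁ = 1179/1654 = 0.712817, p̂₂ = 1415/1959 = 0.722307.
Pooled p̂ = (1179+1415)/(1654+1959) = 2594/3613 = 0.717963.
SE = √(0.202492 × 0.00111506) = 0.015026.
z = (0.712817 − 0.722307)/0.015026 = -0.009490/0.015026 = -0.632.
p-value = 2·P(Z > 0.632) ≈ 0.5277. With α = 0.025, fail to reject H₀.

z = -0.632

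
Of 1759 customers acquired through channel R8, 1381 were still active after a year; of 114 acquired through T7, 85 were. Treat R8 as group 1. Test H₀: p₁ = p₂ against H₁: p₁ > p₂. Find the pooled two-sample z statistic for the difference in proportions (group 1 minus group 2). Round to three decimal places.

z = 0.991

p̂₁ = 1381/1759 ≈ 0.78511, p̂₂ = 85/114 ≈ 0.74561.
Pooled p̂ = (1381+85)/(1759+114) = 1466/1873 = 0.78270.
SE = √(p̂(1−p̂)(1/n₁+1/n₂)) = √(0.78270·0.21730·0.00934043) = √(0.00158862) = 0.03986.
z = (0.78511 − 0.74561)/0.03986 = 0.03950/0.03986 = 0.991.
p-value = P(Z > 0.991) ≈ 0.1609.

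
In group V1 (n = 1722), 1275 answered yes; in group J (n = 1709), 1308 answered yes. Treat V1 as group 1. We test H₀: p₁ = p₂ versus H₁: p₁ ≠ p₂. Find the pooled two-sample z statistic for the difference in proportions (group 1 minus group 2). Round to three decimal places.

z = -1.693

p̂₁ = 1275/1722 = 0.74042, p̂₂ = 1308/1709 = 0.76536.
Pooled p̂ = (1275+1308)/(1722+1709) = 2583/3431 = 0.75284.
SE = √(0.186071 × 0.00116586) = 0.01473.
z = (0.74042 − 0.76536)/0.01473 = -0.02494/0.01473 = -1.693.
Two-sided p-value ≈ 2·Φ(−1.693) = 0.0904.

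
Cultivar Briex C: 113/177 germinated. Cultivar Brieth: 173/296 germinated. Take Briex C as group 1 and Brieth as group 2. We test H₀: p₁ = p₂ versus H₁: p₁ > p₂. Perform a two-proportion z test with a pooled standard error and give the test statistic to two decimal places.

p̂₁ = 113/177 ≈ 0.6384, p̂₂ = 173/296 ≈ 0.5845.
Pooled p̂ = (113+173)/(177+296) = 286/473 = 0.6047.
SE = √(p̂(1−p̂)(1/n₁+1/n₂)) = √(0.6047·0.3953·0.0090281) = √(0.00215815) = 0.0465.
z = (0.6384 − 0.5845)/0.0465 = 0.0539/0.0465 = 1.16.
p-value = P(Z > 1.162) ≈ 0.1227.

z = 1.16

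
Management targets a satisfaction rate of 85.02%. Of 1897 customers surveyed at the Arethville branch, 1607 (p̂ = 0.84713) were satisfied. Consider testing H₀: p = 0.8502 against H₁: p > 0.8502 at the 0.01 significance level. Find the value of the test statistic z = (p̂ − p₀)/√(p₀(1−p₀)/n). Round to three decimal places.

z = -0.375

p̂ = 1607/1897 = 0.84713.
SE = √(p₀(1−p₀)/n) = √(0.12736/1897) = 0.00819.
z = (0.84713 − 0.8502)/0.00819 = -0.00307/0.00819 = -0.375.
p-value = P(Z > -0.375) ≈ 0.6462, so at α = 0.01 we fail to reject H₀.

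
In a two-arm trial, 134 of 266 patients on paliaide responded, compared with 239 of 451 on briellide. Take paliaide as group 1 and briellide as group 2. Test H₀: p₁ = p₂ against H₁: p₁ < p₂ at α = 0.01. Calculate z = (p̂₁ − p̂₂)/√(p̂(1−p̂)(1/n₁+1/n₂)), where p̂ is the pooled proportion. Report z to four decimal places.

p̂₁ = 134/266 = 0.503759, p̂₂ = 239/451 = 0.529933.
Pooled p̂ = (134+239)/(266+451) = 373/717 = 0.520223.
SE = √(0.249591 × 0.00597669) = 0.038623.
z = (0.503759 − 0.529933)/0.038623 = -0.026174/0.038623 = -0.6777.
p-value = P(Z < -0.678) ≈ 0.2490, so at α = 0.01 we fail to reject H₀.

z = -0.6777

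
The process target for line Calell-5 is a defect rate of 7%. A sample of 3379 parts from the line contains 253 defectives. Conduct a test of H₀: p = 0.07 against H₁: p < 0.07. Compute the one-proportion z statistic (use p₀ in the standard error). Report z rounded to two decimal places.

p̂ = 253/3379 = 0.0749.
Standard error under H₀: √(0.07×0.93/3379) = 0.0044.
z = (0.0749 − 0.07)/0.0044 = 0.0049/0.0044 = 1.11.
p-value = P(Z < 1.110) ≈ 0.8666.

z = 1.11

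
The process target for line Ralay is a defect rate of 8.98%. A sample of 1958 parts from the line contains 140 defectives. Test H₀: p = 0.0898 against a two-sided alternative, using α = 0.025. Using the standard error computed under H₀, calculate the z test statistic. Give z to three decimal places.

z = -2.832

p̂ = 140/1958 = 0.071502.
Under H₀, SE = √(0.0898·0.9102/1958) = √(4.17446e-05) = 0.006461.
z = (0.071502 − 0.0898)/0.006461 = -0.018298/0.006461 = -2.832.
Two-sided p-value ≈ 2·Φ(−2.832) = 0.0046. With α = 0.025, reject H₀.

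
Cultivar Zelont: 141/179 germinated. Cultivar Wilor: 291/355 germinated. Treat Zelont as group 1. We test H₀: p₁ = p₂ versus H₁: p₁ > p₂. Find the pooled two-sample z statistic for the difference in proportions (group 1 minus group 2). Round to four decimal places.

z = -0.8883

p̂₁ = 141/179 ≈ 0.787709, p̂₂ = 291/355 ≈ 0.819718.
Pooled p̂ = (141+291)/(179+355) = 432/534 = 0.808989.
SE = √(p̂(1−p̂)(1/n₁+1/n₂)) = √(0.808989·0.191011·0.00840349) = √(0.00129856) = 0.036036.
z = (0.787709 − 0.819718)/0.036036 = -0.032009/0.036036 = -0.8883.
p-value = P(Z > -0.888) ≈ 0.8128.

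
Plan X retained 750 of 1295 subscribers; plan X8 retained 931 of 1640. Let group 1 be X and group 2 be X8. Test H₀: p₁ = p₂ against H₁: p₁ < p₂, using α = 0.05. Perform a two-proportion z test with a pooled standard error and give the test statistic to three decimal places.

z = 0.624

p̂₁ = 750/1295 ≈ 0.57915, p̂₂ = 931/1640 ≈ 0.56768.
Pooled p̂ = (750+931)/(1295+1640) = 1681/2935 = 0.57274.
SE = √(0.244708 × 0.00138196) = 0.01839.
z = (0.57915 − 0.56768)/0.01839 = 0.01147/0.01839 = 0.624.
p-value = P(Z < 0.624) ≈ 0.7336. With α = 0.05, fail to reject H₀.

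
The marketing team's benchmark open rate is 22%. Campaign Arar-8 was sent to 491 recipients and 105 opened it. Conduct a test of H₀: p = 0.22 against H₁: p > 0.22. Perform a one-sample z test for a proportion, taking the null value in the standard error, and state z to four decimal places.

p̂ = 105/491 = 0.213849.
Standard error under H₀: √(0.22×0.78/491) = 0.018695.
z = (0.213849 − 0.22)/0.018695 = -0.006151/0.018695 = -0.3290.
p-value = P(Z > -0.329) ≈ 0.6289.

z = -0.3290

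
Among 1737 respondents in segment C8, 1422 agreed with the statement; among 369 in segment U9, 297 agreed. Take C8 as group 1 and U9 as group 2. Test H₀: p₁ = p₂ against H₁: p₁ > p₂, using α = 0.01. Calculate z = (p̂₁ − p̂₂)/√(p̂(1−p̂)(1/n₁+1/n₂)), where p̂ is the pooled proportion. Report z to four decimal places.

p̂₁ = 1422/1737 = 0.818653, p̂₂ = 297/369 = 0.804878.
Pooled p̂ = (1422+297)/(1737+369) = 1719/2106 = 0.816239.
SE = √(p̂(1−p̂)(1/n₁+1/n₂)) = √(0.816239·0.183761·0.00328573) = √(0.000492836) = 0.022200.
z = (0.818653 − 0.804878)/0.022200 = 0.013775/0.022200 = 0.6205.
p-value = P(Z > 0.620) ≈ 0.2675, so at α = 0.01 we fail to reject H₀.

z = 0.6205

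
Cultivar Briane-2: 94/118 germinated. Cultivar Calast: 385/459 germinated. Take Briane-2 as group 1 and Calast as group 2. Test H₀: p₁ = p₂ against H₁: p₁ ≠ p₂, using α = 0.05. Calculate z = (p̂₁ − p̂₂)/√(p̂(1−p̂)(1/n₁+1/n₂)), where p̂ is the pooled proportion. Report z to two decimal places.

z = -1.09

p̂₁ = 94/118 = 0.7966, p̂₂ = 385/459 = 0.8388.
Pooled p̂ = (94+385)/(118+459) = 479/577 = 0.8302.
SE = √(0.140997 × 0.0106532) = 0.0388.
z = (0.7966 − 0.8388)/0.0388 = -0.0422/0.0388 = -1.09.
p-value = 2·P(Z > 1.088) ≈ 0.2766; since p > α = 0.05, fail to reject H₀.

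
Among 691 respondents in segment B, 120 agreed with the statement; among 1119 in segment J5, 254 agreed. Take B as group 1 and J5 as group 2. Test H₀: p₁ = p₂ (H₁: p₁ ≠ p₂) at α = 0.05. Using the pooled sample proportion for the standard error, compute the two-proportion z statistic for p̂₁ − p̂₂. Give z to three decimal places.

z = -2.722

p̂₁ = 120/691 = 0.17366, p̂₂ = 254/1119 = 0.22699.
Pooled p̂ = (120+254)/(691+1119) = 374/1810 = 0.20663.
SE = √(0.163934 × 0.00234083) = 0.01959.
z = (0.17366 − 0.22699)/0.01959 = -0.05333/0.01959 = -2.722.
p-value = 2·P(Z > 2.722) ≈ 0.0065. With α = 0.05, reject H₀.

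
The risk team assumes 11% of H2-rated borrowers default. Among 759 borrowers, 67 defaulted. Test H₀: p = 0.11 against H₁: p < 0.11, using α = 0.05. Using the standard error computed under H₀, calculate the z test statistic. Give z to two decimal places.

p̂ = 67/759 ≈ 0.08827.
SE = √(p₀(1−p₀)/n) = √(0.0979/759) = 0.01136.
z = (0.08827 − 0.11)/0.01136 = -0.02173/0.01136 = -1.91.
p-value = P(Z < -1.913) ≈ 0.0279; since p < α = 0.05, reject H₀.

z = -1.91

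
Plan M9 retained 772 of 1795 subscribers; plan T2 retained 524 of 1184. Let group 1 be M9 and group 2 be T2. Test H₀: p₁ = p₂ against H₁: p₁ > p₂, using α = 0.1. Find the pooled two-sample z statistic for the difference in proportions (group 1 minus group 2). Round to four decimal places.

p̂₁ = 772/1795 ≈ 0.430084, p̂₂ = 524/1184 ≈ 0.442568.
Pooled p̂ = (772+524)/(1795+1184) = 1296/2979 = 0.435045.
SE = √(p̂(1−p̂)(1/n₁+1/n₂)) = √(0.435045·0.564955·0.0014017) = √(0.00034451) = 0.018561.
z = (0.430084 − 0.442568)/0.018561 = -0.012484/0.018561 = -0.6726.
p-value = P(Z > -0.673) ≈ 0.7494; since p > α = 0.1, fail to reject H₀.

z = -0.6726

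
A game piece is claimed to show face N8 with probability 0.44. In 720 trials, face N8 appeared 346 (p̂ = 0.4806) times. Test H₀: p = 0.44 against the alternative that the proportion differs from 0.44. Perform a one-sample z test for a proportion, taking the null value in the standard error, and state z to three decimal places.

z = 2.192

p̂ = 346/720 ≈ 0.48056.
Under H₀, SE = √(0.44·0.56/720) = √(0.000342222) = 0.01850.
z = (0.48056 − 0.44)/0.01850 = 0.04056/0.01850 = 2.192.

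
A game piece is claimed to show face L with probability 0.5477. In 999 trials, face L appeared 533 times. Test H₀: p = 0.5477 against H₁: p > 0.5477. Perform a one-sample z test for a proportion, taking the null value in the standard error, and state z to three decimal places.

z = -0.900

p̂ = 533/999 = 0.53353.
Under H₀, SE = √(0.5477·0.4523/999) = √(0.000247973) = 0.01575.
z = (0.53353 − 0.5477)/0.01575 = -0.01417/0.01575 = -0.900.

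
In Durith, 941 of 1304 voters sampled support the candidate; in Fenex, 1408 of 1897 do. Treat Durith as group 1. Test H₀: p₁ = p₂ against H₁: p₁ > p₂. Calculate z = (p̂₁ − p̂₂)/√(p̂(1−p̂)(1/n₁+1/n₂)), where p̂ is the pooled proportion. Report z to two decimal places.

p̂₁ = 941/1304 = 0.7216, p̂₂ = 1408/1897 = 0.7422.
Pooled p̂ = (941+1408)/(1304+1897) = 2349/3201 = 0.7338.
SE = √(p̂(1−p̂)(1/n₁+1/n₂)) = √(0.7338·0.2662·0.00129402) = √(0.00025275) = 0.0159.
z = (0.7216 − 0.7422)/0.0159 = -0.0206/0.0159 = -1.30.
p-value = P(Z > -1.296) ≈ 0.9025.

z = -1.30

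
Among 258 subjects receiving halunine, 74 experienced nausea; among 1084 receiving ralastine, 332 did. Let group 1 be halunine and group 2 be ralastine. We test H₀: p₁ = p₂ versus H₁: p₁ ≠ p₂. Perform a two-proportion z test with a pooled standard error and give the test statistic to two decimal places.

z = -0.61

p̂₁ = 74/258 = 0.2868, p̂₂ = 332/1084 = 0.3063.
Pooled p̂ = (74+332)/(258+1084) = 406/1342 = 0.3025.
SE = √(0.211007 × 0.00479848) = 0.0318.
z = (0.2868 − 0.3063)/0.0318 = -0.0195/0.0318 = -0.61.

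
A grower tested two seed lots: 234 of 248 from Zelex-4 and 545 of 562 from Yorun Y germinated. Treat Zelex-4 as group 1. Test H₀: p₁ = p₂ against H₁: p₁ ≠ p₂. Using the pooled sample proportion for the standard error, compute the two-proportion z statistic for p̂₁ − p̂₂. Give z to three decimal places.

z = -1.792

p̂₁ = 234/248 ≈ 0.943548, p̂₂ = 545/562 ≈ 0.969751.
Pooled p̂ = (234+545)/(248+562) = 779/810 = 0.961728.
SE = √(p̂(1−p̂)(1/n₁+1/n₂)) = √(0.961728·0.038272·0.00581162) = √(0.000213908) = 0.014626.
z = (0.943548 − 0.969751)/0.014626 = -0.026203/0.014626 = -1.792.
Two-sided p-value ≈ 2·Φ(−1.792) = 0.0732.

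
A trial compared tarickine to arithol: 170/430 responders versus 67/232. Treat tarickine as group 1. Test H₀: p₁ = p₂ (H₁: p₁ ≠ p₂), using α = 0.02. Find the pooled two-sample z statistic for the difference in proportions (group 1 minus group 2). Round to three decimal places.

p̂₁ = 170/430 = 0.395349, p̂₂ = 67/232 = 0.288793.
Pooled p̂ = (170+67)/(430+232) = 237/662 = 0.358006.
SE = √(0.229838 × 0.00663593) = 0.039054.
z = (0.395349 − 0.288793)/0.039054 = 0.106556/0.039054 = 2.728.
Two-sided p-value ≈ 2·Φ(−2.728) = 0.0064, so at α = 0.02 we reject H₀.

z = 2.728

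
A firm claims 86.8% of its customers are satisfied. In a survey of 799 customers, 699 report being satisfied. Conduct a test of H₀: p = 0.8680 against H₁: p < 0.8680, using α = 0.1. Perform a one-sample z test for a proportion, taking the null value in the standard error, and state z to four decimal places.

z = 0.5715

p̂ = 699/799 ≈ 0.874844.
Standard error under H₀: √(0.868×0.132/799) = 0.011975.
z = (0.874844 − 0.868)/0.011975 = 0.006844/0.011975 = 0.5715.
p-value = P(Z < 0.571) ≈ 0.7162; since p > α = 0.1, fail to reject H₀.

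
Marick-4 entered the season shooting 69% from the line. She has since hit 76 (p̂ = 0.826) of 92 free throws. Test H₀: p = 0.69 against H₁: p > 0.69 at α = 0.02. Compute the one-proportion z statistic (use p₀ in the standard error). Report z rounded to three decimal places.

z = 2.822

p̂ = 76/92 = 0.82609.
Standard error under H₀: √(0.69×0.31/92) = 0.04822.
z = (0.82609 − 0.69)/0.04822 = 0.13609/0.04822 = 2.822.
p-value = P(Z > 2.822) ≈ 0.0024, so at α = 0.02 we reject H₀.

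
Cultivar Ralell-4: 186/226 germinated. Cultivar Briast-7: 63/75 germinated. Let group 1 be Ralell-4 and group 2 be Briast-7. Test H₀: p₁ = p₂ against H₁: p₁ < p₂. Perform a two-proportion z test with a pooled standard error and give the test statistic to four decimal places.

p̂₁ = 186/226 ≈ 0.823009, p̂₂ = 63/75 ≈ 0.840000.
Pooled p̂ = (186+63)/(226+75) = 249/301 = 0.827243.
SE = √(0.142912 × 0.0177581) = 0.050377.
z = (0.823009 − 0.840000)/0.050377 = -0.016991/0.050377 = -0.3373.
p-value = P(Z < -0.337) ≈ 0.3680.

z = -0.3373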